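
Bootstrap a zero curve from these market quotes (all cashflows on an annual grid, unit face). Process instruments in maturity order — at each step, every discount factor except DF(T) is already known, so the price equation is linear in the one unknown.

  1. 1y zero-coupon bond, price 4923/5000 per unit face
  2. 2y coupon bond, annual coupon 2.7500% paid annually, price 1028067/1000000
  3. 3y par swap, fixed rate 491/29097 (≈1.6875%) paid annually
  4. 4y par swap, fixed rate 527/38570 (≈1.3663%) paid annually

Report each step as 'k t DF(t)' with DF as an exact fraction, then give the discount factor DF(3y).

1 1 4923/5000
2 2 4871/5000
3 3 9509/10000
4 4 9473/10000
DF(3y) = 9509/10000 ≈ 0.950900

step 1 [1y] zero: DF = P = 4923/5000 ≈ 0.984600
step 2 [2y] bond c/1=11/400: DF=(1028067/1000000 − 11/400·(0.984600))/(1+11/400) = 4871/5000 ≈ 0.974200
step 3 [3y] swap r/1=491/29097: DF=(1 − 491/29097·(0.984600+0.974200))/(1+491/29097) = 9509/10000 ≈ 0.950900
step 4 [4y] swap r/1=527/38570: DF=(1 − 527/38570·(0.984600+0.974200+0.950900))/(1+527/38570) = 9473/10000 ≈ 0.947300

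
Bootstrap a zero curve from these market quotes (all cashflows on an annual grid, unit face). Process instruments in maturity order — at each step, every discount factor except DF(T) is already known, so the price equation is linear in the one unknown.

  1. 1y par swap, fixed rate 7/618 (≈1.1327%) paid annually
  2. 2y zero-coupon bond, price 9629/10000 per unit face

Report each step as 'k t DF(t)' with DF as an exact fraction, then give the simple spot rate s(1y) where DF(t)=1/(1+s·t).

step 1 [1y] swap r/1=7/618: DF=(1 − 7/618·(0))/(1+7/618) = 618/625 ≈ 0.988800
step 2 [2y] zero: DF = P = 9629/10000 ≈ 0.962900

1 1 618/625
2 2 9629/10000
s(1y) = (1/(618/625) − 1)/(1) = 7/618 ≈ 1.1327%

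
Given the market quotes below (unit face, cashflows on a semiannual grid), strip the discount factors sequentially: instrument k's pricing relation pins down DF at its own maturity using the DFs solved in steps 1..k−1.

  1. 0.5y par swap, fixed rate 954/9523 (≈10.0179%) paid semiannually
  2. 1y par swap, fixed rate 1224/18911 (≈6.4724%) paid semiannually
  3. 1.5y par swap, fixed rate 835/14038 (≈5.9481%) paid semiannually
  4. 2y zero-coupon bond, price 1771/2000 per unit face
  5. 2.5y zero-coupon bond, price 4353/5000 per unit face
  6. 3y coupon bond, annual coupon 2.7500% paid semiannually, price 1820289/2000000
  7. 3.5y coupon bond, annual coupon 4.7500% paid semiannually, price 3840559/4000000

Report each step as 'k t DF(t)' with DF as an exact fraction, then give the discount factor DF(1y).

1 1/2 9523/10000
2 1 2347/2500
3 3/2 1833/2000
4 2 1771/2000
5 5/2 4353/5000
6 3 8359/10000
7 7/2 4063/5000
DF(1y) = 2347/2500 ≈ 0.938800

step 1 [0.5y] swap r/2=477/9523: DF=(1 − 477/9523·(0))/(1+477/9523) = 9523/10000 ≈ 0.952300
step 2 [1y] swap r/2=612/18911: DF=(1 − 612/18911·(0.952300))/(1+612/18911) = 2347/2500 ≈ 0.938800
step 3 [1.5y] swap r/2=835/28076: DF=(1 − 835/28076·(0.952300+0.938800))/(1+835/28076) = 1833/2000 ≈ 0.916500
step 4 [2y] zero: DF = P = 1771/2000 ≈ 0.885500
step 5 [2.5y] zero: DF = P = 4353/5000 ≈ 0.870600
step 6 [3y] bond c/2=11/800: DF=(1820289/2000000 − 11/800·(0.952300+0.938800+0.916500+0.885500+0.870600))/(1+11/800) = 8359/10000 ≈ 0.835900
step 7 [3.5y] bond c/2=19/800: DF=(3840559/4000000 − 19/800·(0.952300+0.938800+0.916500+0.885500+0.870600+0.835900))/(1+19/800) = 4063/5000 ≈ 0.812600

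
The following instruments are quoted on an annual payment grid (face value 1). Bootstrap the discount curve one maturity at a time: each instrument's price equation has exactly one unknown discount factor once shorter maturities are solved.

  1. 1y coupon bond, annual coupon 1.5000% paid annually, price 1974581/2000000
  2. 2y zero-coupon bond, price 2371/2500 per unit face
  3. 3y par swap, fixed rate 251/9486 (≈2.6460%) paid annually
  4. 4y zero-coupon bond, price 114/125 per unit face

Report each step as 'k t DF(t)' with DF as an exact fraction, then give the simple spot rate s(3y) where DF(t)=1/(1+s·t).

step 1 [1y] bond c/1=3/200: DF=(1974581/2000000 − 3/200·(0))/(1+3/200) = 9727/10000 ≈ 0.972700
step 2 [2y] zero: DF = P = 2371/2500 ≈ 0.948400
step 3 [3y] swap r/1=251/9486: DF=(1 − 251/9486·(0.972700+0.948400))/(1+251/9486) = 9247/10000 ≈ 0.924700
step 4 [4y] zero: DF = P = 114/125 ≈ 0.912000

1 1 9727/10000
2 2 2371/2500
3 3 9247/10000
4 4 114/125
s(3y) = (1/(9247/10000) − 1)/(3) = 251/9247 ≈ 2.7144%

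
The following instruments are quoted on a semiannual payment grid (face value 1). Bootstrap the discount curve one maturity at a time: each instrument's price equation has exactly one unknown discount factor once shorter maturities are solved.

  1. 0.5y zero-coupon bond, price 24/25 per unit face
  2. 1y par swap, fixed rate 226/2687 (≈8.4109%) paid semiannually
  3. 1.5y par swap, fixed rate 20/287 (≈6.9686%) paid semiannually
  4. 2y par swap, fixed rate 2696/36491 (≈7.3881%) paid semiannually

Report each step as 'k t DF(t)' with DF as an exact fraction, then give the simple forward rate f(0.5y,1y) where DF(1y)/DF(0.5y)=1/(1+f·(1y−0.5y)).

step 1 [0.5y] zero: DF = P = 24/25 ≈ 0.960000
step 2 [1y] swap r/2=113/2687: DF=(1 − 113/2687·(0.960000))/(1+113/2687) = 9209/10000 ≈ 0.920900
step 3 [1.5y] swap r/2=10/287: DF=(1 − 10/287·(0.960000+0.920900))/(1+10/287) = 903/1000 ≈ 0.903000
step 4 [2y] swap r/2=1348/36491: DF=(1 − 1348/36491·(0.960000+0.920900+0.903000))/(1+1348/36491) = 2163/2500 ≈ 0.865200

1 1/2 24/25
2 1 9209/10000
3 3/2 903/1000
4 2 2163/2500
f(0.5y,1y) = ((24/25)/(9209/10000) − 1)/(1/2) = 782/9209 ≈ 8.4917%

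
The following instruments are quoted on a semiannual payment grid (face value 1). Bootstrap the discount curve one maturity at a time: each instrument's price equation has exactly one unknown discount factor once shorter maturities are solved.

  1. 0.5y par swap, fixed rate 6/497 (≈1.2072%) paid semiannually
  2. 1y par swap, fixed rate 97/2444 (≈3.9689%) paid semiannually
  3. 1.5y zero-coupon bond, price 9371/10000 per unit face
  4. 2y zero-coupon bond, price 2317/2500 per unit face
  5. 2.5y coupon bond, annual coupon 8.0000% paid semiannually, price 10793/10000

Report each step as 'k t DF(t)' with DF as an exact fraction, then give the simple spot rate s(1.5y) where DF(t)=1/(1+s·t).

1 1/2 497/500
2 1 2403/2500
3 3/2 9371/10000
4 2 2317/2500
5 5/2 8909/10000
s(1.5y) = (1/(9371/10000) − 1)/(3/2) = 1258/28113 ≈ 4.4748%

step 1 [0.5y] swap r/2=3/497: DF=(1 − 3/497·(0))/(1+3/497) = 497/500 ≈ 0.994000
step 2 [1y] swap r/2=97/4888: DF=(1 − 97/4888·(0.994000))/(1+97/4888) = 2403/2500 ≈ 0.961200
step 3 [1.5y] zero: DF = P = 9371/10000 ≈ 0.937100
step 4 [2y] zero: DF = P = 2317/2500 ≈ 0.926800
step 5 [2.5y] bond c/2=1/25: DF=(10793/10000 − 1/25·(0.994000+0.961200+0.937100+0.926800))/(1+1/25) = 8909/10000 ≈ 0.890900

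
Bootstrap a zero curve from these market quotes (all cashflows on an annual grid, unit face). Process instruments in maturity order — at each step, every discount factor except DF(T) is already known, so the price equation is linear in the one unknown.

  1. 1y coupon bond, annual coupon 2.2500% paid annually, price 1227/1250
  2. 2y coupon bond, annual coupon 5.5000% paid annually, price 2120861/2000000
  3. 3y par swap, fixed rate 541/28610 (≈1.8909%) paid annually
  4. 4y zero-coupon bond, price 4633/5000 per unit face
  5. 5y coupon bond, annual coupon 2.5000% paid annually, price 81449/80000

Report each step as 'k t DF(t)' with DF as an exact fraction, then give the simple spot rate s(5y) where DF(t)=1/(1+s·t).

1 1 24/25
2 2 9551/10000
3 3 9459/10000
4 4 4633/5000
5 5 9009/10000
s(5y) = (1/(9009/10000) − 1)/(5) = 991/45045 ≈ 2.2000%

step 1 [1y] bond c/1=9/400: DF=(1227/1250 − 9/400·(0))/(1+9/400) = 24/25 ≈ 0.960000
step 2 [2y] bond c/1=11/200: DF=(2120861/2000000 − 11/200·(0.960000))/(1+11/200) = 9551/10000 ≈ 0.955100
step 3 [3y] swap r/1=541/28610: DF=(1 − 541/28610·(0.960000+0.955100))/(1+541/28610) = 9459/10000 ≈ 0.945900
step 4 [4y] zero: DF = P = 4633/5000 ≈ 0.926600
step 5 [5y] bond c/1=1/40: DF=(81449/80000 − 1/40·(0.960000+0.955100+0.945900+0.926600))/(1+1/40) = 9009/10000 ≈ 0.900900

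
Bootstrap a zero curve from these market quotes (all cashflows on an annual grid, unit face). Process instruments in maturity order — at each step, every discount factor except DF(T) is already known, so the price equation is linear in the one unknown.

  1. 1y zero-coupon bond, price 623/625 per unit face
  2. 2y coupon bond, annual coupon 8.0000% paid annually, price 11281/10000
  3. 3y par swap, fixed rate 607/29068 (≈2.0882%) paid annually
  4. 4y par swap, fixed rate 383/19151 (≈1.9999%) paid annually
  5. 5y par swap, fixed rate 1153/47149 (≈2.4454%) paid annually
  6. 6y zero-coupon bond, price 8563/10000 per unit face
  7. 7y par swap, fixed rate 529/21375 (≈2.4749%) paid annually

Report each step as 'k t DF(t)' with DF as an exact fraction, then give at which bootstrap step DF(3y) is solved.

step 1 [1y] zero: DF = P = 623/625 ≈ 0.996800
step 2 [2y] bond c/1=2/25: DF=(11281/10000 − 2/25·(0.996800))/(1+2/25) = 9707/10000 ≈ 0.970700
step 3 [3y] swap r/1=607/29068: DF=(1 − 607/29068·(0.996800+0.970700))/(1+607/29068) = 9393/10000 ≈ 0.939300
step 4 [4y] swap r/1=383/19151: DF=(1 − 383/19151·(0.996800+0.970700+0.939300))/(1+383/19151) = 4617/5000 ≈ 0.923400
step 5 [5y] swap r/1=1153/47149: DF=(1 − 1153/47149·(0.996800+0.970700+0.939300+0.923400))/(1+1153/47149) = 8847/10000 ≈ 0.884700
step 6 [6y] zero: DF = P = 8563/10000 ≈ 0.856300
step 7 [7y] swap r/1=529/21375: DF=(1 − 529/21375·(0.996800+0.970700+0.939300+0.923400+0.884700+0.856300))/(1+529/21375) = 8413/10000 ≈ 0.841300

1 1 623/625
2 2 9707/10000
3 3 9393/10000
4 4 4617/5000
5 5 8847/10000
6 6 8563/10000
7 7 8413/10000
DF(3y) is solved at step 3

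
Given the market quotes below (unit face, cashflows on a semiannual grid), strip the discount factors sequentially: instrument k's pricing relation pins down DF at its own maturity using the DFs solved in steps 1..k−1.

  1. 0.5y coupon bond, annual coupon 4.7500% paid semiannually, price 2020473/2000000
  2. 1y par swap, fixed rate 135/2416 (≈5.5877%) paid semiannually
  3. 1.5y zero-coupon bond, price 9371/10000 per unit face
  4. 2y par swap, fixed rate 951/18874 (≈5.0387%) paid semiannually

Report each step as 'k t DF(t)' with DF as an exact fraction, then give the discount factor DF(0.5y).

1 1/2 2467/2500
2 1 473/500
3 3/2 9371/10000
4 2 9049/10000
DF(0.5y) = 2467/2500 ≈ 0.986800

step 1 [0.5y] bond c/2=19/800: DF=(2020473/2000000 − 19/800·(0))/(1+19/800) = 2467/2500 ≈ 0.986800
step 2 [1y] swap r/2=135/4832: DF=(1 − 135/4832·(0.986800))/(1+135/4832) = 473/500 ≈ 0.946000
step 3 [1.5y] zero: DF = P = 9371/10000 ≈ 0.937100
step 4 [2y] swap r/2=951/37748: DF=(1 − 951/37748·(0.986800+0.946000+0.937100))/(1+951/37748) = 9049/10000 ≈ 0.904900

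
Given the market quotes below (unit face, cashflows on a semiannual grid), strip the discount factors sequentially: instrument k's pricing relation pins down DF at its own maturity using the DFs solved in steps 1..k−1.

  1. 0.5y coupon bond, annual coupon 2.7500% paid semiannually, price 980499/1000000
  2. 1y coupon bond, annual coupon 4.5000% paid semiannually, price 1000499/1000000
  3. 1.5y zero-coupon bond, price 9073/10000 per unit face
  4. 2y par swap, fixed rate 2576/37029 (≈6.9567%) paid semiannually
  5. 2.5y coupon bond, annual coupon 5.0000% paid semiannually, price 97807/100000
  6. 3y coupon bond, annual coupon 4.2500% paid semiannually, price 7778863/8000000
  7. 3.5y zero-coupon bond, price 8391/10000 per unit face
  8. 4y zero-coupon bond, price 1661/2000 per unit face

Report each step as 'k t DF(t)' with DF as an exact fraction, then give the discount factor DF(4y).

1 1/2 1209/1250
2 1 2393/2500
3 3/2 9073/10000
4 2 1089/1250
5 5/2 8639/10000
6 3 8571/10000
7 7/2 8391/10000
8 4 1661/2000
DF(4y) = 1661/2000 ≈ 0.830500

step 1 [0.5y] bond c/2=11/800: DF=(980499/1000000 − 11/800·(0))/(1+11/800) = 1209/1250 ≈ 0.967200
step 2 [1y] bond c/2=9/400: DF=(1000499/1000000 − 9/400·(0.967200))/(1+9/400) = 2393/2500 ≈ 0.957200
step 3 [1.5y] zero: DF = P = 9073/10000 ≈ 0.907300
step 4 [2y] swap r/2=1288/37029: DF=(1 − 1288/37029·(0.967200+0.957200+0.907300))/(1+1288/37029) = 1089/1250 ≈ 0.871200
step 5 [2.5y] bond c/2=1/40: DF=(97807/100000 − 1/40·(0.967200+0.957200+0.907300+0.871200))/(1+1/40) = 8639/10000 ≈ 0.863900
step 6 [3y] bond c/2=17/800: DF=(7778863/8000000 − 17/800·(0.967200+0.957200+0.907300+0.871200+0.863900))/(1+17/800) = 8571/10000 ≈ 0.857100
step 7 [3.5y] zero: DF = P = 8391/10000 ≈ 0.839100
step 8 [4y] zero: DF = P = 1661/2000 ≈ 0.830500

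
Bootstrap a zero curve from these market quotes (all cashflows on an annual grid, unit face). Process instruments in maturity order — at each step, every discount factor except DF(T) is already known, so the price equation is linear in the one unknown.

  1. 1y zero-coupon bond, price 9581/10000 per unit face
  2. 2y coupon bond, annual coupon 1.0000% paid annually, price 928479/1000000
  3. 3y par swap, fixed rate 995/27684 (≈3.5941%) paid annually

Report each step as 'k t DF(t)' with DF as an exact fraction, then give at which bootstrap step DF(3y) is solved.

step 1 [1y] zero: DF = P = 9581/10000 ≈ 0.958100
step 2 [2y] bond c/1=1/100: DF=(928479/1000000 − 1/100·(0.958100))/(1+1/100) = 4549/5000 ≈ 0.909800
step 3 [3y] swap r/1=995/27684: DF=(1 − 995/27684·(0.958100+0.909800))/(1+995/27684) = 1801/2000 ≈ 0.900500

1 1 9581/10000
2 2 4549/5000
3 3 1801/2000
DF(3y) is solved at step 3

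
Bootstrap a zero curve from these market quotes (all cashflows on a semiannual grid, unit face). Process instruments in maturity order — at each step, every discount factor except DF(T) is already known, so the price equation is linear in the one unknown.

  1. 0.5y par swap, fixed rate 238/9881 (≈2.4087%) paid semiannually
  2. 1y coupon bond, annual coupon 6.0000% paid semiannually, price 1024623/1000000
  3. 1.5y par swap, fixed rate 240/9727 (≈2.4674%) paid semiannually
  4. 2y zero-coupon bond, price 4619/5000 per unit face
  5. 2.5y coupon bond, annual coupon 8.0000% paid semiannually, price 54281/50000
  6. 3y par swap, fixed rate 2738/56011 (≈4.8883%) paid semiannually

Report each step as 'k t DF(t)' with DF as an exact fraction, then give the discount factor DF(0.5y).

step 1 [0.5y] swap r/2=119/9881: DF=(1 − 119/9881·(0))/(1+119/9881) = 9881/10000 ≈ 0.988100
step 2 [1y] bond c/2=3/100: DF=(1024623/1000000 − 3/100·(0.988100))/(1+3/100) = 483/500 ≈ 0.966000
step 3 [1.5y] swap r/2=120/9727: DF=(1 − 120/9727·(0.988100+0.966000))/(1+120/9727) = 241/250 ≈ 0.964000
step 4 [2y] zero: DF = P = 4619/5000 ≈ 0.923800
step 5 [2.5y] bond c/2=1/25: DF=(54281/50000 − 1/25·(0.988100+0.966000+0.964000+0.923800))/(1+1/25) = 8961/10000 ≈ 0.896100
step 6 [3y] swap r/2=1369/56011: DF=(1 − 1369/56011·(0.988100+0.966000+0.964000+0.923800+0.896100))/(1+1369/56011) = 8631/10000 ≈ 0.863100

1 1/2 9881/10000
2 1 483/500
3 3/2 241/250
4 2 4619/5000
5 5/2 8961/10000
6 3 8631/10000
DF(0.5y) = 9881/10000 ≈ 0.988100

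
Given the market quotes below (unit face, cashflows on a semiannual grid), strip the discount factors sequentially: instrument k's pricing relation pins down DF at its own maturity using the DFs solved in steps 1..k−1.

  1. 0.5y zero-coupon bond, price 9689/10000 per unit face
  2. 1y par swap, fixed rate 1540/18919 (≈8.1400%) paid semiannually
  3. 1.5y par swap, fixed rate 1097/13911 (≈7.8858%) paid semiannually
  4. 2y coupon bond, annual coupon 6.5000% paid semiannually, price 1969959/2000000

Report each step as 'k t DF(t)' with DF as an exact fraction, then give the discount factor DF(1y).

step 1 [0.5y] zero: DF = P = 9689/10000 ≈ 0.968900
step 2 [1y] swap r/2=770/18919: DF=(1 − 770/18919·(0.968900))/(1+770/18919) = 923/1000 ≈ 0.923000
step 3 [1.5y] swap r/2=1097/27822: DF=(1 − 1097/27822·(0.968900+0.923000))/(1+1097/27822) = 8903/10000 ≈ 0.890300
step 4 [2y] bond c/2=13/400: DF=(1969959/2000000 − 13/400·(0.968900+0.923000+0.890300))/(1+13/400) = 1083/1250 ≈ 0.866400

1 1/2 9689/10000
2 1 923/1000
3 3/2 8903/10000
4 2 1083/1250
DF(1y) = 923/1000 ≈ 0.923000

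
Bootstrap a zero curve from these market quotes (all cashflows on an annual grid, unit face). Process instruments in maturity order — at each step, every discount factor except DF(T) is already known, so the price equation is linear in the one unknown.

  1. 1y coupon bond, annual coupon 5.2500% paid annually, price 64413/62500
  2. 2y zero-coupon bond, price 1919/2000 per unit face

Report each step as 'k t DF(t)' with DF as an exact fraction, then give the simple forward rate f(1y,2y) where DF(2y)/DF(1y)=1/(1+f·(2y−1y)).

step 1 [1y] bond c/1=21/400: DF=(64413/62500 − 21/400·(0))/(1+21/400) = 612/625 ≈ 0.979200
step 2 [2y] zero: DF = P = 1919/2000 ≈ 0.959500

1 1 612/625
2 2 1919/2000
f(1y,2y) = ((612/625)/(1919/2000) − 1)/(1) = 197/9595 ≈ 2.0532%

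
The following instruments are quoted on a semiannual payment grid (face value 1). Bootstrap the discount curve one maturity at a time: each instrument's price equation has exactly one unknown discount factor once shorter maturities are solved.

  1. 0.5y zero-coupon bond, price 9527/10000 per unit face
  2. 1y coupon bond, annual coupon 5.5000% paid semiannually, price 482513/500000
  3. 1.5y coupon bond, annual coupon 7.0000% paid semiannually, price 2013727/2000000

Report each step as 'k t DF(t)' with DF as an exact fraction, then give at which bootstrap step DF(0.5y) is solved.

1 1/2 9527/10000
2 1 9137/10000
3 3/2 9097/10000
DF(0.5y) is solved at step 1

step 1 [0.5y] zero: DF = P = 9527/10000 ≈ 0.952700
step 2 [1y] bond c/2=11/400: DF=(482513/500000 − 11/400·(0.952700))/(1+11/400) = 9137/10000 ≈ 0.913700
step 3 [1.5y] bond c/2=7/200: DF=(2013727/2000000 − 7/200·(0.952700+0.913700))/(1+7/200) = 9097/10000 ≈ 0.909700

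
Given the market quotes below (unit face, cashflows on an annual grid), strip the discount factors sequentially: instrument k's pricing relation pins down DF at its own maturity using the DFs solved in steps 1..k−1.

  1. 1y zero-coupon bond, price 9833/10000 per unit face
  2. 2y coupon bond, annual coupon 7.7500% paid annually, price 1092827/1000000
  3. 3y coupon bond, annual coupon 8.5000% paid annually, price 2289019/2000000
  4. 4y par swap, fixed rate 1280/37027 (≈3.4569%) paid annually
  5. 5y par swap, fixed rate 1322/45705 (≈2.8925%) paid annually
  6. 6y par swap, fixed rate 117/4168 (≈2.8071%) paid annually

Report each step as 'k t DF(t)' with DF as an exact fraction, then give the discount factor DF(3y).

1 1 9833/10000
2 2 1887/2000
3 3 9039/10000
4 4 109/125
5 5 4339/5000
6 6 8479/10000
DF(3y) = 9039/10000 ≈ 0.903900

step 1 [1y] zero: DF = P = 9833/10000 ≈ 0.983300
step 2 [2y] bond c/1=31/400: DF=(1092827/1000000 − 31/400·(0.983300))/(1+31/400) = 1887/2000 ≈ 0.943500
step 3 [3y] bond c/1=17/200: DF=(2289019/2000000 − 17/200·(0.983300+0.943500))/(1+17/200) = 9039/10000 ≈ 0.903900
step 4 [4y] swap r/1=1280/37027: DF=(1 − 1280/37027·(0.983300+0.943500+0.903900))/(1+1280/37027) = 109/125 ≈ 0.872000
step 5 [5y] swap r/1=1322/45705: DF=(1 − 1322/45705·(0.983300+0.943500+0.903900+0.872000))/(1+1322/45705) = 4339/5000 ≈ 0.867800
step 6 [6y] swap r/1=117/4168: DF=(1 − 117/4168·(0.983300+0.943500+0.903900+0.872000+0.867800))/(1+117/4168) = 8479/10000 ≈ 0.847900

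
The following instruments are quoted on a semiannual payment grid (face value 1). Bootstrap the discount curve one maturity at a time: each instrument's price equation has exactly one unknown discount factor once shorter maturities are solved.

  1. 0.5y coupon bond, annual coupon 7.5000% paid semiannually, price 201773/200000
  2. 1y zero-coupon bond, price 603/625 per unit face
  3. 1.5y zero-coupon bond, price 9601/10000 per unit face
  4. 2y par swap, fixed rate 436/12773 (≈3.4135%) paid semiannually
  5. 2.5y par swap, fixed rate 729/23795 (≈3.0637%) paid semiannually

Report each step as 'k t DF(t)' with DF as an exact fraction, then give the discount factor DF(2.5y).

step 1 [0.5y] bond c/2=3/80: DF=(201773/200000 − 3/80·(0))/(1+3/80) = 2431/2500 ≈ 0.972400
step 2 [1y] zero: DF = P = 603/625 ≈ 0.964800
step 3 [1.5y] zero: DF = P = 9601/10000 ≈ 0.960100
step 4 [2y] swap r/2=218/12773: DF=(1 − 218/12773·(0.972400+0.964800+0.960100))/(1+218/12773) = 4673/5000 ≈ 0.934600
step 5 [2.5y] swap r/2=729/47590: DF=(1 − 729/47590·(0.972400+0.964800+0.960100+0.934600))/(1+729/47590) = 9271/10000 ≈ 0.927100

1 1/2 2431/2500
2 1 603/625
3 3/2 9601/10000
4 2 4673/5000
5 5/2 9271/10000
DF(2.5y) = 9271/10000 ≈ 0.927100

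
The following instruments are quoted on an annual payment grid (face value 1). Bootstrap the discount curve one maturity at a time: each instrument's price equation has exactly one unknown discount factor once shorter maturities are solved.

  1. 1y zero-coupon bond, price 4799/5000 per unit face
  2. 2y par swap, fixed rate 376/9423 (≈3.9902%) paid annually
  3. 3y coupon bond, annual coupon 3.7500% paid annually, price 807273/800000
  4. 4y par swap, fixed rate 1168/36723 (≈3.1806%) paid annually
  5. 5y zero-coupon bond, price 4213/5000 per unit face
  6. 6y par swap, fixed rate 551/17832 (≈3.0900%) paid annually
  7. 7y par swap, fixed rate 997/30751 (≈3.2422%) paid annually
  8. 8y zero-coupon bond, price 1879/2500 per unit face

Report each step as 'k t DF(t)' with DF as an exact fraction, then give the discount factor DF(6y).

1 1 4799/5000
2 2 578/625
3 3 1809/2000
4 4 552/625
5 5 4213/5000
6 6 8347/10000
7 7 4003/5000
8 8 1879/2500
DF(6y) = 8347/10000 ≈ 0.834700

step 1 [1y] zero: DF = P = 4799/5000 ≈ 0.959800
step 2 [2y] swap r/1=376/9423: DF=(1 − 376/9423·(0.959800))/(1+376/9423) = 578/625 ≈ 0.924800
step 3 [3y] bond c/1=3/80: DF=(807273/800000 − 3/80·(0.959800+0.924800))/(1+3/80) = 1809/2000 ≈ 0.904500
step 4 [4y] swap r/1=1168/36723: DF=(1 − 1168/36723·(0.959800+0.924800+0.904500))/(1+1168/36723) = 552/625 ≈ 0.883200
step 5 [5y] zero: DF = P = 4213/5000 ≈ 0.842600
step 6 [6y] swap r/1=551/17832: DF=(1 − 551/17832·(0.959800+0.924800+0.904500+0.883200+0.842600))/(1+551/17832) = 8347/10000 ≈ 0.834700
step 7 [7y] swap r/1=997/30751: DF=(1 − 997/30751·(0.959800+0.924800+0.904500+0.883200+0.842600+0.834700))/(1+997/30751) = 4003/5000 ≈ 0.800600
step 8 [8y] zero: DF = P = 1879/2500 ≈ 0.751600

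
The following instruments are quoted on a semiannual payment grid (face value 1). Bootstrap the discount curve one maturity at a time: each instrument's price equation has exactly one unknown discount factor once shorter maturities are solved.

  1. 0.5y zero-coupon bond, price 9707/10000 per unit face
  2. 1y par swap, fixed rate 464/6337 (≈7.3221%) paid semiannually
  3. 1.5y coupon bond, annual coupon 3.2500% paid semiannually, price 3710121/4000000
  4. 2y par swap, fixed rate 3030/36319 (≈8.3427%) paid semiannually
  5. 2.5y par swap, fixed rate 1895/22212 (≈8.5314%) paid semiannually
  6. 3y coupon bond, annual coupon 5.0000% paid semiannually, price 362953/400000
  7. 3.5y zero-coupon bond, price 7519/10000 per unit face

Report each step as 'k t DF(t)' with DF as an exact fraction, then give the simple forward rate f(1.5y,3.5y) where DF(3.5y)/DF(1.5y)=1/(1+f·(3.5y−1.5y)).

1 1/2 9707/10000
2 1 1163/1250
3 3/2 8823/10000
4 2 1697/2000
5 5/2 1621/2000
6 3 7769/10000
7 7/2 7519/10000
f(1.5y,3.5y) = ((8823/10000)/(7519/10000) − 1)/(2) = 652/7519 ≈ 8.6714%

step 1 [0.5y] zero: DF = P = 9707/10000 ≈ 0.970700
step 2 [1y] swap r/2=232/6337: DF=(1 − 232/6337·(0.970700))/(1+232/6337) = 1163/1250 ≈ 0.930400
step 3 [1.5y] bond c/2=13/800: DF=(3710121/4000000 − 13/800·(0.970700+0.930400))/(1+13/800) = 8823/10000 ≈ 0.882300
step 4 [2y] swap r/2=1515/36319: DF=(1 − 1515/36319·(0.970700+0.930400+0.882300))/(1+1515/36319) = 1697/2000 ≈ 0.848500
step 5 [2.5y] swap r/2=1895/44424: DF=(1 − 1895/44424·(0.970700+0.930400+0.882300+0.848500))/(1+1895/44424) = 1621/2000 ≈ 0.810500
step 6 [3y] bond c/2=1/40: DF=(362953/400000 − 1/40·(0.970700+0.930400+0.882300+0.848500+0.810500))/(1+1/40) = 7769/10000 ≈ 0.776900
step 7 [3.5y] zero: DF = P = 7519/10000 ≈ 0.751900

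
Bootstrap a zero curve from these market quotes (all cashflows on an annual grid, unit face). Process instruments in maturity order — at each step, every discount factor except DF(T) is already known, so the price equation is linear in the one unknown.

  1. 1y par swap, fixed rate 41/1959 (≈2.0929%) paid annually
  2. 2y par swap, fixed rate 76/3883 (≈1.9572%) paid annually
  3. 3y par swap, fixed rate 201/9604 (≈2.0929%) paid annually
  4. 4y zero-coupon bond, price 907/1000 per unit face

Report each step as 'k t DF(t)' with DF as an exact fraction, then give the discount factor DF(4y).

1 1 1959/2000
2 2 481/500
3 3 9397/10000
4 4 907/1000
DF(4y) = 907/1000 ≈ 0.907000

step 1 [1y] swap r/1=41/1959: DF=(1 − 41/1959·(0))/(1+41/1959) = 1959/2000 ≈ 0.979500
step 2 [2y] swap r/1=76/3883: DF=(1 − 76/3883·(0.979500))/(1+76/3883) = 481/500 ≈ 0.962000
step 3 [3y] swap r/1=201/9604: DF=(1 − 201/9604·(0.979500+0.962000))/(1+201/9604) = 9397/10000 ≈ 0.939700
step 4 [4y] zero: DF = P = 907/1000 ≈ 0.907000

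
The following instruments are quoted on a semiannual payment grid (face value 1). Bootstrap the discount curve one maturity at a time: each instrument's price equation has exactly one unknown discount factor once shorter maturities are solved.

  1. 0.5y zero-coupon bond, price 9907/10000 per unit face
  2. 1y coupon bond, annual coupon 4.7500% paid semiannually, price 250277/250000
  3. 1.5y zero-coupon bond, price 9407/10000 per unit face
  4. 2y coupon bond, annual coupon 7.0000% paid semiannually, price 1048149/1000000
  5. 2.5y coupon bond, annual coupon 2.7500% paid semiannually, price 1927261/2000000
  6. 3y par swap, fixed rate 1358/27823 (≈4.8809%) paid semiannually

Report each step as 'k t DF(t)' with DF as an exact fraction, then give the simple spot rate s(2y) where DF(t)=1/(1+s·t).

1 1/2 9907/10000
2 1 9549/10000
3 3/2 9407/10000
4 2 9151/10000
5 5/2 899/1000
6 3 4321/5000
s(2y) = (1/(9151/10000) − 1)/(2) = 849/18302 ≈ 4.6388%

step 1 [0.5y] zero: DF = P = 9907/10000 ≈ 0.990700
step 2 [1y] bond c/2=19/800: DF=(250277/250000 − 19/800·(0.990700))/(1+19/800) = 9549/10000 ≈ 0.954900
step 3 [1.5y] zero: DF = P = 9407/10000 ≈ 0.940700
step 4 [2y] bond c/2=7/200: DF=(1048149/1000000 − 7/200·(0.990700+0.954900+0.940700))/(1+7/200) = 9151/10000 ≈ 0.915100
step 5 [2.5y] bond c/2=11/800: DF=(1927261/2000000 − 11/800·(0.990700+0.954900+0.940700+0.915100))/(1+11/800) = 899/1000 ≈ 0.899000
step 6 [3y] swap r/2=679/27823: DF=(1 − 679/27823·(0.990700+0.954900+0.940700+0.915100+0.899000))/(1+679/27823) = 4321/5000 ≈ 0.864200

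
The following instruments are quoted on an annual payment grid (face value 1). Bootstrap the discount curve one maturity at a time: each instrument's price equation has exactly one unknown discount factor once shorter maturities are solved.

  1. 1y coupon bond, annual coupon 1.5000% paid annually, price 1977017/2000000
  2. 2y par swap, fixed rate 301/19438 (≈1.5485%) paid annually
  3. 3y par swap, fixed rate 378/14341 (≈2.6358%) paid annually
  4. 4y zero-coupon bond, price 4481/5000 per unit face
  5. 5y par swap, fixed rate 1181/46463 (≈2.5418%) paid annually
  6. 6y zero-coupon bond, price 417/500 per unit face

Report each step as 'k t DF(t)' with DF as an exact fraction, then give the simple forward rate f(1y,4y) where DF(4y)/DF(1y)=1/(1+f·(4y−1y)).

step 1 [1y] bond c/1=3/200: DF=(1977017/2000000 − 3/200·(0))/(1+3/200) = 9739/10000 ≈ 0.973900
step 2 [2y] swap r/1=301/19438: DF=(1 − 301/19438·(0.973900))/(1+301/19438) = 9699/10000 ≈ 0.969900
step 3 [3y] swap r/1=378/14341: DF=(1 − 378/14341·(0.973900+0.969900))/(1+378/14341) = 2311/2500 ≈ 0.924400
step 4 [4y] zero: DF = P = 4481/5000 ≈ 0.896200
step 5 [5y] swap r/1=1181/46463: DF=(1 − 1181/46463·(0.973900+0.969900+0.924400+0.896200))/(1+1181/46463) = 8819/10000 ≈ 0.881900
step 6 [6y] zero: DF = P = 417/500 ≈ 0.834000

1 1 9739/10000
2 2 9699/10000
3 3 2311/2500
4 4 4481/5000
5 5 8819/10000
6 6 417/500
f(1y,4y) = ((9739/10000)/(4481/5000) − 1)/(3) = 259/8962 ≈ 2.8900%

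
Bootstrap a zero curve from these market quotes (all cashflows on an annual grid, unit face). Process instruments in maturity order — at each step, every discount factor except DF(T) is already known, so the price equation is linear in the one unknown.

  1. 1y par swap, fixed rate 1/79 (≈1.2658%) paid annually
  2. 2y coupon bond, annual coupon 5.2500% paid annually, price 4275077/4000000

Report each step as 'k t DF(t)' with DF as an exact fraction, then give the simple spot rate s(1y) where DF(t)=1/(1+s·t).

1 1 79/80
2 2 4831/5000
s(1y) = (1/(79/80) − 1)/(1) = 1/79 ≈ 1.2658%

step 1 [1y] swap r/1=1/79: DF=(1 − 1/79·(0))/(1+1/79) = 79/80 ≈ 0.987500
step 2 [2y] bond c/1=21/400: DF=(4275077/4000000 − 21/400·(0.987500))/(1+21/400) = 4831/5000 ≈ 0.966200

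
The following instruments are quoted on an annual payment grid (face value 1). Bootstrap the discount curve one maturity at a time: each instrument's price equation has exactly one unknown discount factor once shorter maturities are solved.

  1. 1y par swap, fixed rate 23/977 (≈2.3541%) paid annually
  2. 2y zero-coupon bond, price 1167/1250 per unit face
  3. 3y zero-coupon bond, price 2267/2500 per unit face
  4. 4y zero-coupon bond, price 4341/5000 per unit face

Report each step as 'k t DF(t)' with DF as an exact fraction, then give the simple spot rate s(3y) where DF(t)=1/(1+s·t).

step 1 [1y] swap r/1=23/977: DF=(1 − 23/977·(0))/(1+23/977) = 977/1000 ≈ 0.977000
step 2 [2y] zero: DF = P = 1167/1250 ≈ 0.933600
step 3 [3y] zero: DF = P = 2267/2500 ≈ 0.906800
step 4 [4y] zero: DF = P = 4341/5000 ≈ 0.868200

1 1 977/1000
2 2 1167/1250
3 3 2267/2500
4 4 4341/5000
s(3y) = (1/(2267/2500) − 1)/(3) = 233/6801 ≈ 3.4260%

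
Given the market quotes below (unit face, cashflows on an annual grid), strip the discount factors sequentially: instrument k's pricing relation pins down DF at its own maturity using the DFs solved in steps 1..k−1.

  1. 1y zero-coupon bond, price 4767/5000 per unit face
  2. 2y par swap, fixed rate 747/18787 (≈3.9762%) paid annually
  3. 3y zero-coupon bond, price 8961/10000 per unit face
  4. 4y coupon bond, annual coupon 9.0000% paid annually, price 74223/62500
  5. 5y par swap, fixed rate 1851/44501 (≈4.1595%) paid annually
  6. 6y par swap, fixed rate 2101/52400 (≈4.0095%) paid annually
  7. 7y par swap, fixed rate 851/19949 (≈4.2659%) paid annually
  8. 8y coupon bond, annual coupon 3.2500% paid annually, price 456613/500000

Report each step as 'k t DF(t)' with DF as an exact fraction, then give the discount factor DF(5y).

1 1 4767/5000
2 2 9253/10000
3 3 8961/10000
4 4 2151/2500
5 5 8149/10000
6 6 7899/10000
7 7 7447/10000
8 8 6961/10000
DF(5y) = 8149/10000 ≈ 0.814900

step 1 [1y] zero: DF = P = 4767/5000 ≈ 0.953400
step 2 [2y] swap r/1=747/18787: DF=(1 − 747/18787·(0.953400))/(1+747/18787) = 9253/10000 ≈ 0.925300
step 3 [3y] zero: DF = P = 8961/10000 ≈ 0.896100
step 4 [4y] bond c/1=9/100: DF=(74223/62500 − 9/100·(0.953400+0.925300+0.896100))/(1+9/100) = 2151/2500 ≈ 0.860400
step 5 [5y] swap r/1=1851/44501: DF=(1 − 1851/44501·(0.953400+0.925300+0.896100+0.860400))/(1+1851/44501) = 8149/10000 ≈ 0.814900
step 6 [6y] swap r/1=2101/52400: DF=(1 − 2101/52400·(0.953400+0.925300+0.896100+0.860400+0.814900))/(1+2101/52400) = 7899/10000 ≈ 0.789900
step 7 [7y] swap r/1=851/19949: DF=(1 − 851/19949·(0.953400+0.925300+0.896100+0.860400+0.814900+0.789900))/(1+851/19949) = 7447/10000 ≈ 0.744700
step 8 [8y] bond c/1=13/400: DF=(456613/500000 − 13/400·(0.953400+0.925300+0.896100+0.860400+0.814900+0.789900+0.744700))/(1+13/400) = 6961/10000 ≈ 0.696100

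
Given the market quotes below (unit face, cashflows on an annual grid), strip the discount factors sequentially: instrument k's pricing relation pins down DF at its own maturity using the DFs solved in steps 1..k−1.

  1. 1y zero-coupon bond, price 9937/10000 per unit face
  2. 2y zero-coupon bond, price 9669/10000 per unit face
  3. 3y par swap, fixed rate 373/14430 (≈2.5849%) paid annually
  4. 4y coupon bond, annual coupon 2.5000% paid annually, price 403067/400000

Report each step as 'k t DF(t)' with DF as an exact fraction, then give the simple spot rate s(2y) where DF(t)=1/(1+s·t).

1 1 9937/10000
2 2 9669/10000
3 3 4627/5000
4 4 9127/10000
s(2y) = (1/(9669/10000) − 1)/(2) = 331/19338 ≈ 1.7117%

step 1 [1y] zero: DF = P = 9937/10000 ≈ 0.993700
step 2 [2y] zero: DF = P = 9669/10000 ≈ 0.966900
step 3 [3y] swap r/1=373/14430: DF=(1 − 373/14430·(0.993700+0.966900))/(1+373/14430) = 4627/5000 ≈ 0.925400
step 4 [4y] bond c/1=1/40: DF=(403067/400000 − 1/40·(0.993700+0.966900+0.925400))/(1+1/40) = 9127/10000 ≈ 0.912700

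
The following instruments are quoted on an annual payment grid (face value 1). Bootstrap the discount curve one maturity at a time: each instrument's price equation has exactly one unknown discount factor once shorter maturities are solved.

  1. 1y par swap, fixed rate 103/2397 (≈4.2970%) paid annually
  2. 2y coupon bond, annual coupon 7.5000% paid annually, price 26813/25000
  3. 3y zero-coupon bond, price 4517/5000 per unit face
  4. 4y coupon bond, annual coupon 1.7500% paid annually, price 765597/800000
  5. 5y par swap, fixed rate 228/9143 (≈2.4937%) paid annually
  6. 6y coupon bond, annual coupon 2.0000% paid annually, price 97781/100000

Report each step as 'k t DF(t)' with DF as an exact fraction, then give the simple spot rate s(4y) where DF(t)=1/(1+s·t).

1 1 2397/2500
2 2 2327/2500
3 3 4517/5000
4 4 357/400
5 5 443/500
6 6 869/1000
s(4y) = (1/(357/400) − 1)/(4) = 43/1428 ≈ 3.0112%

step 1 [1y] swap r/1=103/2397: DF=(1 − 103/2397·(0))/(1+103/2397) = 2397/2500 ≈ 0.958800
step 2 [2y] bond c/1=3/40: DF=(26813/25000 − 3/40·(0.958800))/(1+3/40) = 2327/2500 ≈ 0.930800
step 3 [3y] zero: DF = P = 4517/5000 ≈ 0.903400
step 4 [4y] bond c/1=7/400: DF=(765597/800000 − 7/400·(0.958800+0.930800+0.903400))/(1+7/400) = 357/400 ≈ 0.892500
step 5 [5y] swap r/1=228/9143: DF=(1 − 228/9143·(0.958800+0.930800+0.903400+0.892500))/(1+228/9143) = 443/500 ≈ 0.886000
step 6 [6y] bond c/1=1/50: DF=(97781/100000 − 1/50·(0.958800+0.930800+0.903400+0.892500+0.886000))/(1+1/50) = 869/1000 ≈ 0.869000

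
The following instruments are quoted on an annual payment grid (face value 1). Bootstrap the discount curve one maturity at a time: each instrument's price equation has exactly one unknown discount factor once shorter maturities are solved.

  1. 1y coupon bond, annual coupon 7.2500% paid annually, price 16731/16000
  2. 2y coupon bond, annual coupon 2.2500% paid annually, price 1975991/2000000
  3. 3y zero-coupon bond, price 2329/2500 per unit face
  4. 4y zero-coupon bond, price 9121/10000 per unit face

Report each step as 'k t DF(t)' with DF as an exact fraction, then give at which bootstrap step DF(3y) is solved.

step 1 [1y] bond c/1=29/400: DF=(16731/16000 − 29/400·(0))/(1+29/400) = 39/40 ≈ 0.975000
step 2 [2y] bond c/1=9/400: DF=(1975991/2000000 − 9/400·(0.975000))/(1+9/400) = 1181/1250 ≈ 0.944800
step 3 [3y] zero: DF = P = 2329/2500 ≈ 0.931600
step 4 [4y] zero: DF = P = 9121/10000 ≈ 0.912100

1 1 39/40
2 2 1181/1250
3 3 2329/2500
4 4 9121/10000
DF(3y) is solved at step 3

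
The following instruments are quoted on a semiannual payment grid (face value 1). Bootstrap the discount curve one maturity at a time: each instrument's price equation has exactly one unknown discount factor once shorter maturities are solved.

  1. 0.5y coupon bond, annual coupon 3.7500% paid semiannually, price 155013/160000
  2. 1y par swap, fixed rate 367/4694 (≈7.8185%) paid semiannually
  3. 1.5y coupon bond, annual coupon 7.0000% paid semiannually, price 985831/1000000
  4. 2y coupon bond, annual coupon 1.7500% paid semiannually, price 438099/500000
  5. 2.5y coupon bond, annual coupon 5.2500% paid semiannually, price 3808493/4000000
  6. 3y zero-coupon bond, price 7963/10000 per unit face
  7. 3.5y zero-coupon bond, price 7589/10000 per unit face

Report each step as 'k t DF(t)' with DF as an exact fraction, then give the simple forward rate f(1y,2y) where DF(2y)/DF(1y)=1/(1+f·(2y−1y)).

step 1 [0.5y] bond c/2=3/160: DF=(155013/160000 − 3/160·(0))/(1+3/160) = 951/1000 ≈ 0.951000
step 2 [1y] swap r/2=367/9388: DF=(1 − 367/9388·(0.951000))/(1+367/9388) = 4633/5000 ≈ 0.926600
step 3 [1.5y] bond c/2=7/200: DF=(985831/1000000 − 7/200·(0.951000+0.926600))/(1+7/200) = 889/1000 ≈ 0.889000
step 4 [2y] bond c/2=7/800: DF=(438099/500000 − 7/800·(0.951000+0.926600+0.889000))/(1+7/800) = 4223/5000 ≈ 0.844600
step 5 [2.5y] bond c/2=21/800: DF=(3808493/4000000 − 21/800·(0.951000+0.926600+0.889000+0.844600))/(1+21/800) = 4177/5000 ≈ 0.835400
step 6 [3y] zero: DF = P = 7963/10000 ≈ 0.796300
step 7 [3.5y] zero: DF = P = 7589/10000 ≈ 0.758900

1 1/2 951/1000
2 1 4633/5000
3 3/2 889/1000
4 2 4223/5000
5 5/2 4177/5000
6 3 7963/10000
7 7/2 7589/10000
f(1y,2y) = ((4633/5000)/(4223/5000) − 1)/(1) = 10/103 ≈ 9.7087%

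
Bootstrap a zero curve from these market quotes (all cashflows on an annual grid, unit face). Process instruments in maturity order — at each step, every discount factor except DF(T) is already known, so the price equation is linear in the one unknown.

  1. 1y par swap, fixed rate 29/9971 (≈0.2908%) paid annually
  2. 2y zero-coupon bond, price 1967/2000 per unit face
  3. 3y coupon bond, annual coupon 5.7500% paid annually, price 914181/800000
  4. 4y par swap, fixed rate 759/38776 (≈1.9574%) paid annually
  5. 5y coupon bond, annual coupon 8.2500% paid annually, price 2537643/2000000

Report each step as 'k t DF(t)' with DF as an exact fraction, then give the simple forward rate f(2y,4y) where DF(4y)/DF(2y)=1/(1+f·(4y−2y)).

1 1 9971/10000
2 2 1967/2000
3 3 9729/10000
4 4 9241/10000
5 5 4383/5000
f(2y,4y) = ((1967/2000)/(9241/10000) − 1)/(2) = 297/9241 ≈ 3.2139%

step 1 [1y] swap r/1=29/9971: DF=(1 − 29/9971·(0))/(1+29/9971) = 9971/10000 ≈ 0.997100
step 2 [2y] zero: DF = P = 1967/2000 ≈ 0.983500
step 3 [3y] bond c/1=23/400: DF=(914181/800000 − 23/400·(0.997100+0.983500))/(1+23/400) = 9729/10000 ≈ 0.972900
step 4 [4y] swap r/1=759/38776: DF=(1 − 759/38776·(0.997100+0.983500+0.972900))/(1+759/38776) = 9241/10000 ≈ 0.924100
step 5 [5y] bond c/1=33/400: DF=(2537643/2000000 − 33/400·(0.997100+0.983500+0.972900+0.924100))/(1+33/400) = 4383/5000 ≈ 0.876600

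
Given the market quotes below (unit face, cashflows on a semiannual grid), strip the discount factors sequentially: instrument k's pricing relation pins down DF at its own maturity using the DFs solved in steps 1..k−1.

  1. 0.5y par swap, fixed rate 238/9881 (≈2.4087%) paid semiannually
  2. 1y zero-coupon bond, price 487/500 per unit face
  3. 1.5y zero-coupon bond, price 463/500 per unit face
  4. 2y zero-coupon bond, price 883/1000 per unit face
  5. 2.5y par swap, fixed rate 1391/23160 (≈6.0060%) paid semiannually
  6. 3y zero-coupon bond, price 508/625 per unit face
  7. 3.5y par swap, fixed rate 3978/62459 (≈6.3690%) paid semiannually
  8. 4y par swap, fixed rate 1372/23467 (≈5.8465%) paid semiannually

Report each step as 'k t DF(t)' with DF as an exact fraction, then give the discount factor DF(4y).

1 1/2 9881/10000
2 1 487/500
3 3/2 463/500
4 2 883/1000
5 5/2 8609/10000
6 3 508/625
7 7/2 8011/10000
8 4 3971/5000
DF(4y) = 3971/5000 ≈ 0.794200

step 1 [0.5y] swap r/2=119/9881: DF=(1 − 119/9881·(0))/(1+119/9881) = 9881/10000 ≈ 0.988100
step 2 [1y] zero: DF = P = 487/500 ≈ 0.974000
step 3 [1.5y] zero: DF = P = 463/500 ≈ 0.926000
step 4 [2y] zero: DF = P = 883/1000 ≈ 0.883000
step 5 [2.5y] swap r/2=1391/46320: DF=(1 − 1391/46320·(0.988100+0.974000+0.926000+0.883000))/(1+1391/46320) = 8609/10000 ≈ 0.860900
step 6 [3y] zero: DF = P = 508/625 ≈ 0.812800
step 7 [3.5y] swap r/2=1989/62459: DF=(1 − 1989/62459·(0.988100+0.974000+0.926000+0.883000+0.860900+0.812800))/(1+1989/62459) = 8011/10000 ≈ 0.801100
step 8 [4y] swap r/2=686/23467: DF=(1 − 686/23467·(0.988100+0.974000+0.926000+0.883000+0.860900+0.812800+0.801100))/(1+686/23467) = 3971/5000 ≈ 0.794200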